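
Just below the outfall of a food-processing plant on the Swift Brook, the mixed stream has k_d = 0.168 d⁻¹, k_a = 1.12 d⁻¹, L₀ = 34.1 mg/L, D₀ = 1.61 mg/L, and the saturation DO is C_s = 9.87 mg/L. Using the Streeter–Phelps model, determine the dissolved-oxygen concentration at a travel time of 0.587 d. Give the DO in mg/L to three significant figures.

DO ≈ 6.70 mg/L

k_d L₀/(k_a−k_d) = 0.168×34.1/(1.12−0.168) = 5.729/0.9520 = 6.018 mg/L.
e^(−k_d t) = e^(−0.168×0.5870) = 0.9061; e^(−k_a t) = e^(−1.12×0.5870) = 0.5182.
D = 6.018 × (0.9061 − 0.5182) + 1.61 × 0.5182 = 2.334 + 0.8343 = 3.169 mg/L.
DO = C_s − D = 9.87 − 3.169 = 6.701 mg/L.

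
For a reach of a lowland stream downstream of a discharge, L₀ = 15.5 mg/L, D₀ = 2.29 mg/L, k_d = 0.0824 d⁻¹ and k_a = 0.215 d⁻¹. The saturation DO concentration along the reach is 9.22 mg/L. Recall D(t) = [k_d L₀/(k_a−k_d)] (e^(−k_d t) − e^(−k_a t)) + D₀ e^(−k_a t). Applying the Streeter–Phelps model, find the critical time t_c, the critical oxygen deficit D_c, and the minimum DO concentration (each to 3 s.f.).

t_c ≈ 5.19 d; D_c ≈ 3.87 mg/L; min DO ≈ 5.35 mg/L

At the critical point dD/dt = 0, so k_d L₀ e^(−k_d t) = k_a D. Substituting D(t) from the Streeter–Phelps equation and solving for t gives
t_c = ln[(k_a/k_d)(1 − D₀(k_a−k_d)/(k_d L₀))] / (k_a−k_d).
Here k_a−k_d = 0.1326 d⁻¹ and 1 − D₀(k_a−k_d)/(k_d L₀) = 1 − 2.29×0.1326/(0.0824×15.5) = 0.7623, so
t_c = ln(2.609 × 0.7623) / 0.1326 = 0.6876 / 0.1326 = 5.185 d.
D_c = (k_d/k_a) L₀ e^(−k_d t_c) = (0.0824/0.215) × 15.5 × e^(−0.0824×5.185) = 0.3833 × 15.5 × 0.6523 = 3.875 mg/L.
Minimum DO = C_s − D_c = 9.22 − 3.875 = 5.345 mg/L.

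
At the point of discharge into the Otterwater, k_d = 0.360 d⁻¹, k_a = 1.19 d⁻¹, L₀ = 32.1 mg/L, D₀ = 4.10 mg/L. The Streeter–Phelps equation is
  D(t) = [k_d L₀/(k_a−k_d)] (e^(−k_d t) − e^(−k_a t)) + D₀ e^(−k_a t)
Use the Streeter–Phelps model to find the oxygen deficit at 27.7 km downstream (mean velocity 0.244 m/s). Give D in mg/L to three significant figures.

Travel time t = x/v = 27.7 km / (0.244 m/s) = 27700 m / 0.244 m/s = 113500 s = 1.314 d.
k_d L₀/(k_a−k_d) = 0.360×32.1/(1.19−0.360) = 11.56/0.8300 = 13.92 mg/L.
e^(−k_d t) = e^(−0.360×1.314) = 0.6231; e^(−k_a t) = e^(−1.19×1.314) = 0.2094.
D = 13.92 × (0.6231 − 0.2094) + 4.10 × 0.2094 = 5.760 + 0.8585 = 6.619 mg/L.

D ≈ 6.62 mg/L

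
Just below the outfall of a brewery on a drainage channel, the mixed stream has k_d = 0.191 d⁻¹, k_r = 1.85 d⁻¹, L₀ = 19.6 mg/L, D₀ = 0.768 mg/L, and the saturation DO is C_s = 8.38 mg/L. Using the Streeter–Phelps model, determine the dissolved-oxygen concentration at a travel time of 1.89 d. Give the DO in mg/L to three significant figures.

DO ≈ 6.85 mg/L

k_d L₀/(k_r−k_d) = 0.191×19.6/(1.85−0.191) = 3.744/1.659 = 2.257 mg/L.
e^(−k_d t) = e^(−0.191×1.890) = 0.6970; e^(−k_r t) = e^(−1.85×1.890) = 0.03030.
D = 2.257 × (0.6970 − 0.03030) + 0.768 × 0.03030 = 1.504 + 0.02327 = 1.528 mg/L.
DO = C_s − D = 8.38 − 1.528 = 6.852 mg/L.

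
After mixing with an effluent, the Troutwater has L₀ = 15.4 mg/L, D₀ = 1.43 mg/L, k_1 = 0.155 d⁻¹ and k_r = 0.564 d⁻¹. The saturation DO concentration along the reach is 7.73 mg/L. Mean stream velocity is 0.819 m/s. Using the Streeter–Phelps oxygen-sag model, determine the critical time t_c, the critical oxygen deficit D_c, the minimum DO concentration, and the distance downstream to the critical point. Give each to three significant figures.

With k_r/k_1 = 3.639 and 1 − D₀(k_r−k_1)/(k_1 L₀) = 0.7550,
t_c = ln(3.639 × 0.7550) / (0.564 − 0.155) = ln(2.747) / 0.4090 = 1.011/0.4090 = 2.471 d.
D_c = (k_1/k_r) L₀ e^(−k_1 t_c) = (0.155/0.564) × 15.4 × e^(−0.155×2.471) = 0.2748 × 15.4 × 0.6818 = 2.886 mg/L.
Minimum DO = C_s − D_c = 7.73 − 2.886 = 4.844 mg/L.
x_c = v t_c = 0.819 m/s × 2.471 d × 86400 s/d = 174800 m ≈ 175 km.

t_c ≈ 2.47 d; D_c ≈ 2.89 mg/L; min DO ≈ 4.84 mg/L; x_c ≈ 175 km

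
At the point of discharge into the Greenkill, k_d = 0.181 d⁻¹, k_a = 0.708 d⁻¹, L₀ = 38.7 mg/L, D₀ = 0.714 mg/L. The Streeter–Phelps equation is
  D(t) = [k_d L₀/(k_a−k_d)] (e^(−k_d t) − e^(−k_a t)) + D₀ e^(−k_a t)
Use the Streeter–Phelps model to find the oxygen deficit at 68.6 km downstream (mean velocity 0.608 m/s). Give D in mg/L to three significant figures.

Travel time t = x/v = 68.6 km / (0.608 m/s) = 68600 m / 0.608 m/s = 112800 s = 1.306 d.
k_d L₀/(k_a−k_d) = 0.181×38.7/(0.708−0.181) = 7.005/0.5270 = 13.29 mg/L.
e^(−k_d t) = e^(−0.181×1.306) = 0.7895; e^(−k_a t) = e^(−0.708×1.306) = 0.3967.
D = 13.29 × (0.7895 − 0.3967) + 0.714 × 0.3967 = 5.221 + 0.2832 = 5.504 mg/L.

D ≈ 5.50 mg/L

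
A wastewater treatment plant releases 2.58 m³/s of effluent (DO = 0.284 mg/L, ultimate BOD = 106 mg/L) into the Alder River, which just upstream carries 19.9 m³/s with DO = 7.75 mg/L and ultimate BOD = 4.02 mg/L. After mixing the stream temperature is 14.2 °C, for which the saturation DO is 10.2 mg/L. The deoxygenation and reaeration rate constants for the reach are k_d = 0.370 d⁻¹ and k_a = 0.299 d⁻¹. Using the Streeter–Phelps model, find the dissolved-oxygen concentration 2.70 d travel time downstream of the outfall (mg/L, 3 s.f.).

Mixed DO = (19.9×7.75 + 2.58×0.284)/(19.9+2.58) = 155.0/22.48 = 6.893 mg/L.
Mixed L₀ = (19.9×4.02 + 2.58×106)/(22.48) = 353.5/22.48 = 15.72 mg/L.
Initial deficit D₀ = C_s − DO₀ = 10.2 − 6.893 = 3.307 mg/L.
D(2.70) = [0.370×15.72/(0.299−0.370)](e^(−0.370×2.70) − e^(−0.299×2.70)) + 3.307 e^(−0.299×2.70)
= -81.94 × (0.3682 − 0.4461) + 3.307 × 0.4461 = 7.851 mg/L.
DO = 10.2 − 7.851 = 2.349 mg/L.

DO ≈ 2.35 mg/L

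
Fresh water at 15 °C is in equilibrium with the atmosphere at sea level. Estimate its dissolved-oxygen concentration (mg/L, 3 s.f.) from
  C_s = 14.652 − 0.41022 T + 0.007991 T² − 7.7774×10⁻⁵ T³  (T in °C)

C_s = 14.652 − 0.41022×15 + 0.007991×15² − 7.7774×10⁻⁵×15³ = 10.03 mg/L.

C_s ≈ 10.0 mg/L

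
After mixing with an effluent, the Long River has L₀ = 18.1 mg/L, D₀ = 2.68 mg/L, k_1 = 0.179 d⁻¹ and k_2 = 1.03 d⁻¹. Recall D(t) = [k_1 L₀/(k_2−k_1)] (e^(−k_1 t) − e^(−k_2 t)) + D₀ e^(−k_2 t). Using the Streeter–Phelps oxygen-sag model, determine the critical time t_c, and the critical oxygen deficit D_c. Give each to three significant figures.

t_c ≈ 0.626 d; D_c ≈ 2.81 mg/L

With k_2/k_1 = 5.754 and 1 − D₀(k_2−k_1)/(k_1 L₀) = 0.2961,
t_c = ln(5.754 × 0.2961) / (1.03 − 0.179) = ln(1.704) / 0.8510 = 0.5328/0.8510 = 0.6260 d.
D_c = (k_1/k_2) L₀ e^(−k_1 t_c) = (0.179/1.03) × 18.1 × e^(−0.179×0.6260) = 0.1738 × 18.1 × 0.8940 = 2.812 mg/L.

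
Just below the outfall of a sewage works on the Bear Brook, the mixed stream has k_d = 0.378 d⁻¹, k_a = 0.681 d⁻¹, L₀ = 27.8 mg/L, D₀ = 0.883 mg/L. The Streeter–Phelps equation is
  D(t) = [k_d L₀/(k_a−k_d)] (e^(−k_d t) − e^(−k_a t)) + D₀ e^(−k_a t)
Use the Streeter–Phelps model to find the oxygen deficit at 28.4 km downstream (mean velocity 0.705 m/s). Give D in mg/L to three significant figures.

D ≈ 4.47 mg/L

Travel time t = x/v = 28.4 km / (0.705 m/s) = 28400 m / 0.705 m/s = 40280 s = 0.4662 d.
k_d L₀/(k_a−k_d) = 0.378×27.8/(0.681−0.378) = 10.51/0.3030 = 34.68 mg/L.
e^(−k_d t) = e^(−0.378×0.4662) = 0.8384; e^(−k_a t) = e^(−0.681×0.4662) = 0.7280.
D = 34.68 × (0.8384 − 0.7280) + 0.883 × 0.7280 = 3.831 + 0.6428 = 4.474 mg/L.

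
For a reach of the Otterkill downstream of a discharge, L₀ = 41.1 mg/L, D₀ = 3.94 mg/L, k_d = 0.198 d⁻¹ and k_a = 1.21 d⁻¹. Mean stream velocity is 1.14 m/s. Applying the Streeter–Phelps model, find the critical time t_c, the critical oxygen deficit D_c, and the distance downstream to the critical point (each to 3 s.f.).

t_c ≈ 1.12 d; D_c ≈ 5.38 mg/L; x_c ≈ 111 km

t_c = [1/(k_a−k_d)] ln[(k_a/k_d)(1 − D₀(k_a−k_d)/(k_d L₀))]
= [1/(1.21−0.198)] ln[(1.21/0.198)(1 − 3.94×1.012/(0.198×41.1))]
= (1/1.012) ln[6.111 × 0.5100] = 0.9881 × ln(3.117) = 0.9881 × 1.137 = 1.123 d.
L(t_c) = L₀ e^(−k_d t_c) = 41.1 × 0.8006 = 32.90 mg/L, and at the critical point k_a D_c = k_d L, so D_c = (0.198/1.21) × 32.90 = 5.384 mg/L.
x_c = v t_c = 1.14 m/s × 1.123 d × 86400 s/d = 110600 m ≈ 111 km.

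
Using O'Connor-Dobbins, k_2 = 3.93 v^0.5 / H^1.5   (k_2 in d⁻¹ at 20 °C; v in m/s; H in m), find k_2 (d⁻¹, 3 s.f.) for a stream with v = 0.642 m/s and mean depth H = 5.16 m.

k_2 ≈ 0.269 d⁻¹

k_2 = 3.93 × 0.642^0.5 / 5.16^1.5 = 3.93 × 0.8012 / 11.72 = 0.2686 d⁻¹.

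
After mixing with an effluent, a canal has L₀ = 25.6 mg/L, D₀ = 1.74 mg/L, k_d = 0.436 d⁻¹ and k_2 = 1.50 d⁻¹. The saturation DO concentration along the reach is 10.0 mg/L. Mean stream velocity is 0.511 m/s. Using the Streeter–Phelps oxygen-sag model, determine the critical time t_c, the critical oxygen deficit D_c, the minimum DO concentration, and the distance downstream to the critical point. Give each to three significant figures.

t_c ≈ 0.991 d; D_c ≈ 4.83 mg/L; min DO ≈ 5.17 mg/L; x_c ≈ 43.7 km

With k_2/k_d = 3.440 and 1 − D₀(k_2−k_d)/(k_d L₀) = 0.8341,
t_c = ln(3.440 × 0.8341) / (1.50 − 0.436) = ln(2.870) / 1.064 = 1.054/1.064 = 0.9908 d.
L(t_c) = L₀ e^(−k_d t_c) = 25.6 × 0.6492 = 16.62 mg/L, and at the critical point k_2 D_c = k_d L, so D_c = (0.436/1.50) × 16.62 = 4.831 mg/L.
Minimum DO = C_s − D_c = 10.0 − 4.831 = 5.169 mg/L.
x_c = v t_c = 0.511 m/s × 0.9908 d × 86400 s/d = 43740 m ≈ 43.7 km.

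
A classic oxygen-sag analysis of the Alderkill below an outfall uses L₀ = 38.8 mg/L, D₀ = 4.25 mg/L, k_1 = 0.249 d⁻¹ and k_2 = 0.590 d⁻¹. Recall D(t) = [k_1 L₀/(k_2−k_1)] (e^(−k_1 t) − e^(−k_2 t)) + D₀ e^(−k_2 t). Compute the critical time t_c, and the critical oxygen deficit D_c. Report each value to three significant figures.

t_c = [1/(k_2−k_1)] ln[(k_2/k_1)(1 − D₀(k_2−k_1)/(k_1 L₀))]
= [1/(0.590−0.249)] ln[(0.590/0.249)(1 − 4.25×0.3410/(0.249×38.8))]
= (1/0.3410) ln[2.369 × 0.8500] = 2.933 × ln(2.014) = 2.933 × 0.7001 = 2.053 d.
L(t_c) = L₀ e^(−k_1 t_c) = 38.8 × 0.5997 = 23.27 mg/L, and at the critical point k_2 D_c = k_1 L, so D_c = (0.249/0.590) × 23.27 = 9.821 mg/L.

t_c ≈ 2.05 d; D_c ≈ 9.82 mg/L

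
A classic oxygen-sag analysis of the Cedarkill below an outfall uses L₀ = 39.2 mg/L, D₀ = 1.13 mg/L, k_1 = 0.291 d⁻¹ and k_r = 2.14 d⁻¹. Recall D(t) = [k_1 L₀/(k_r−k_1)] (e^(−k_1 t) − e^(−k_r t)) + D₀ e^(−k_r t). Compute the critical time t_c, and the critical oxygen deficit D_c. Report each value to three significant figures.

With k_r/k_1 = 7.354 and 1 − D₀(k_r−k_1)/(k_1 L₀) = 0.8168,
t_c = ln(7.354 × 0.8168) / (2.14 − 0.291) = ln(6.007) / 1.849 = 1.793/1.849 = 0.9697 d.
D_c = (k_1/k_r) L₀ e^(−k_1 t_c) = (0.291/2.14) × 39.2 × e^(−0.291×0.9697) = 0.1360 × 39.2 × 0.7541 = 4.020 mg/L.

t_c ≈ 0.970 d; D_c ≈ 4.02 mg/L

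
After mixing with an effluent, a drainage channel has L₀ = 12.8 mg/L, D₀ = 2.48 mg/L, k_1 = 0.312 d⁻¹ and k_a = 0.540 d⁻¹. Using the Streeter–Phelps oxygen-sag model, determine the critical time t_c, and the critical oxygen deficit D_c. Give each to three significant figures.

t_c ≈ 1.74 d; D_c ≈ 4.30 mg/L

t_c = [1/(k_a−k_1)] ln[(k_a/k_1)(1 − D₀(k_a−k_1)/(k_1 L₀))]
= [1/(0.540−0.312)] ln[(0.540/0.312)(1 − 2.48×0.2280/(0.312×12.8))]
= (1/0.2280) ln[1.731 × 0.8584] = 4.386 × ln(1.486) = 4.386 × 0.3959 = 1.736 d.
D_c = (k_1/k_a) L₀ e^(−k_1 t_c) = (0.312/0.540) × 12.8 × e^(−0.312×1.736) = 0.5778 × 12.8 × 0.5817 = 4.302 mg/L.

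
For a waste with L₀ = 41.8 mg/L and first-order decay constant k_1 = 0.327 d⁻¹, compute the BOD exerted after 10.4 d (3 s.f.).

y ≈ 40.4 mg/L

y_t = L₀(1 − e^(−k_1 t)) = 41.8 × (1 − e^(−0.327×10.4))
= 41.8 × (1 − 0.03335) = 41.8 × 0.9667 = 40.41 mg/L.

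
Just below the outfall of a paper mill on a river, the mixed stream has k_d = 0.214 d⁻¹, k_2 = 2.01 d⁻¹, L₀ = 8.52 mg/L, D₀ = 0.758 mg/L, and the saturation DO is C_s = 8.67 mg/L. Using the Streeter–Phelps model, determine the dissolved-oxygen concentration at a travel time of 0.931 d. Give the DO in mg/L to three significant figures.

k_d L₀/(k_2−k_d) = 0.214×8.52/(2.01−0.214) = 1.823/1.796 = 1.015 mg/L.
e^(−k_d t) = e^(−0.214×0.9310) = 0.8194; e^(−k_2 t) = e^(−2.01×0.9310) = 0.1539.
D = 1.015 × (0.8194 − 0.1539) + 0.758 × 0.1539 = 0.6755 + 0.1167 = 0.7922 mg/L.
DO = C_s − D = 8.67 − 0.7922 = 7.878 mg/L.

DO ≈ 7.88 mg/L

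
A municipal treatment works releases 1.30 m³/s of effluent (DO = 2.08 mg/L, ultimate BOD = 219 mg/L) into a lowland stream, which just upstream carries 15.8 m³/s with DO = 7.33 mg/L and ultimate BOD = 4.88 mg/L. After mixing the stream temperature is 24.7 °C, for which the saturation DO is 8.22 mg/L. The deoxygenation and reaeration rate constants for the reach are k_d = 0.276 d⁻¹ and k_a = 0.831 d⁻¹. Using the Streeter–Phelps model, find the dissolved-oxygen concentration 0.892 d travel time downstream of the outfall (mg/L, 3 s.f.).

DO ≈ 4.39 mg/L

Mixed DO = (15.8×7.33 + 1.30×2.08)/(15.8+1.30) = 118.5/17.10 = 6.931 mg/L.
Mixed L₀ = (15.8×4.88 + 1.30×219)/(17.10) = 361.8/17.10 = 21.16 mg/L.
Initial deficit D₀ = C_s − DO₀ = 8.22 − 6.931 = 1.289 mg/L.
D(0.892) = [0.276×21.16/(0.831−0.276)](e^(−0.276×0.892) − e^(−0.831×0.892)) + 1.289 e^(−0.831×0.892)
= 10.52 × (0.7818 − 0.4765) + 1.289 × 0.4765 = 3.826 mg/L.
DO = 8.22 − 3.826 = 4.394 mg/L.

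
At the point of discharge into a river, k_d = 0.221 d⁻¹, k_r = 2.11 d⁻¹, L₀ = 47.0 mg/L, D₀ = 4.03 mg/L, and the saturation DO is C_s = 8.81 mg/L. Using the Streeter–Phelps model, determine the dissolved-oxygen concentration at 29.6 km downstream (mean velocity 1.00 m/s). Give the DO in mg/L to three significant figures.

Travel time t = x/v = 29.6 km / (1.00 m/s) = 29600 m / 1.00 m/s = 29600 s = 0.3426 d.
k_d L₀/(k_r−k_d) = 0.221×47.0/(2.11−0.221) = 10.39/1.889 = 5.499 mg/L.
e^(−k_d t) = e^(−0.221×0.3426) = 0.9271; e^(−k_r t) = e^(−2.11×0.3426) = 0.4854.
D = 5.499 × (0.9271 − 0.4854) + 4.03 × 0.4854 = 2.429 + 1.956 = 4.385 mg/L.
DO = C_s − D = 8.81 − 4.385 = 4.425 mg/L.

DO ≈ 4.43 mg/L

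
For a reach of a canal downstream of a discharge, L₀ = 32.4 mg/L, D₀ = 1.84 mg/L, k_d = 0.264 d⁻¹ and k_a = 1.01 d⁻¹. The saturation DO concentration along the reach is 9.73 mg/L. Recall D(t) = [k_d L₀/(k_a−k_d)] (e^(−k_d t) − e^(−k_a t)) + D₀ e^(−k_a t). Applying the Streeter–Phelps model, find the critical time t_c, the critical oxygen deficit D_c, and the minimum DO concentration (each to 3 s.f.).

At the critical point dD/dt = 0, so k_d L₀ e^(−k_d t) = k_a D. Substituting D(t) from the Streeter–Phelps equation and solving for t gives
t_c = ln[(k_a/k_d)(1 − D₀(k_a−k_d)/(k_d L₀))] / (k_a−k_d).
Here k_a−k_d = 0.7460 d⁻¹ and 1 − D₀(k_a−k_d)/(k_d L₀) = 1 − 1.84×0.7460/(0.264×32.4) = 0.8395, so
t_c = ln(3.826 × 0.8395) / 0.7460 = 1.167 / 0.7460 = 1.564 d.
L(t_c) = L₀ e^(−k_d t_c) = 32.4 × 0.6617 = 21.44 mg/L, and at the critical point k_a D_c = k_d L, so D_c = (0.264/1.01) × 21.44 = 5.604 mg/L.
Minimum DO = C_s − D_c = 9.73 − 5.604 = 4.126 mg/L.

t_c ≈ 1.56 d; D_c ≈ 5.60 mg/L; min DO ≈ 4.13 mg/L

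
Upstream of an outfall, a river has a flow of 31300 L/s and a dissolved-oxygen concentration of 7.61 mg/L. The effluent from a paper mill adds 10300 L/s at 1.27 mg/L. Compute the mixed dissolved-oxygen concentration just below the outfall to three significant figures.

Flow-weighted mixing: C = (Q_r C_r + Q_w C_w)/(Q_r + Q_w)
= (31300×7.61 + 10300×1.27)/(31300 + 10300) = 251300/41600 = 6.040 mg/L.

6.04 mg/L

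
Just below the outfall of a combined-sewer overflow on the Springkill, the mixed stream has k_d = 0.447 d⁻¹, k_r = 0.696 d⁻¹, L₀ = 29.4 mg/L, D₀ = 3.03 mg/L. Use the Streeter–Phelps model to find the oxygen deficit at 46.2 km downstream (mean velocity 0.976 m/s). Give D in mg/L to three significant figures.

D ≈ 7.34 mg/L

Travel time t = x/v = 46.2 km / (0.976 m/s) = 46200 m / 0.976 m/s = 47340 s = 0.5479 d.
k_d L₀/(k_r−k_d) = 0.447×29.4/(0.696−0.447) = 13.14/0.2490 = 52.78 mg/L.
e^(−k_d t) = e^(−0.447×0.5479) = 0.7828; e^(−k_r t) = e^(−0.696×0.5479) = 0.6830.
D = 52.78 × (0.7828 − 0.6830) + 3.03 × 0.6830 = 5.269 + 2.069 = 7.338 mg/L.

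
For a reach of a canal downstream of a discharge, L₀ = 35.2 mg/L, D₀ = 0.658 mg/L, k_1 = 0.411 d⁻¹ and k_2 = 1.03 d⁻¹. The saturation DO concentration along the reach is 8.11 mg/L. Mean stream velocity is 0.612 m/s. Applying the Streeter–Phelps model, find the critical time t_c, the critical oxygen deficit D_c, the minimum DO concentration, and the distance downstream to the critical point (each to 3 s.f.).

t_c ≈ 1.44 d; D_c ≈ 7.78 mg/L; min DO ≈ 0.332 mg/L; x_c ≈ 76.0 km

With k_2/k_1 = 2.506 and 1 − D₀(k_2−k_1)/(k_1 L₀) = 0.9718,
t_c = ln(2.506 × 0.9718) / (1.03 − 0.411) = ln(2.436) / 0.6190 = 0.8902/0.6190 = 1.438 d.
D_c = (k_1/k_2) L₀ e^(−k_1 t_c) = (0.411/1.03) × 35.2 × e^(−0.411×1.438) = 0.3990 × 35.2 × 0.5537 = 7.778 mg/L.
Minimum DO = C_s − D_c = 8.11 − 7.778 = 0.3322 mg/L.
x_c = v t_c = 0.612 m/s × 1.438 d × 86400 s/d = 76040 m ≈ 76.0 km.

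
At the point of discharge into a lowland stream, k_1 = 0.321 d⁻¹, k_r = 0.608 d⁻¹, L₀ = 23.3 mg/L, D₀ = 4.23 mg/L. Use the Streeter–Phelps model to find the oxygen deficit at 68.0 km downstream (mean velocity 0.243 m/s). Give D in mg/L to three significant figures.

Travel time t = x/v = 68.0 km / (0.243 m/s) = 68000 m / 0.243 m/s = 279800 s = 3.239 d.
k_1 L₀/(k_r−k_1) = 0.321×23.3/(0.608−0.321) = 7.479/0.2870 = 26.06 mg/L.
e^(−k_1 t) = e^(−0.321×3.239) = 0.3536; e^(−k_r t) = e^(−0.608×3.239) = 0.1396.
D = 26.06 × (0.3536 − 0.1396) + 4.23 × 0.1396 = 5.577 + 0.5904 = 6.167 mg/L.

D ≈ 6.17 mg/L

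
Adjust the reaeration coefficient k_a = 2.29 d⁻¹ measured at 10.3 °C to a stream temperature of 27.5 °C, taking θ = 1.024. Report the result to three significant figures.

k_a ≈ 3.44 d⁻¹

k_a(T₂) = k_a(T₁) · θ^(T₂−T₁) = 2.29 × 1.024^(27.5−10.3)
= 2.29 × 1.024^17.2 = 2.29 × 1.504 = 3.443 d⁻¹.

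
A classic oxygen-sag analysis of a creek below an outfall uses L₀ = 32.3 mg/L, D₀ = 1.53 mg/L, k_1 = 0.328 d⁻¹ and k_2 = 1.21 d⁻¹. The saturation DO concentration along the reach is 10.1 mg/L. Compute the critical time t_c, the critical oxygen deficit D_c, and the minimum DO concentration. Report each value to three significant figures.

At the critical point dD/dt = 0, so k_1 L₀ e^(−k_1 t) = k_2 D. Substituting D(t) from the Streeter–Phelps equation and solving for t gives
t_c = ln[(k_2/k_1)(1 − D₀(k_2−k_1)/(k_1 L₀))] / (k_2−k_1).
Here k_2−k_1 = 0.8820 d⁻¹ and 1 − D₀(k_2−k_1)/(k_1 L₀) = 1 − 1.53×0.8820/(0.328×32.3) = 0.8726, so
t_c = ln(3.689 × 0.8726) / 0.8820 = 1.169 / 0.8820 = 1.326 d.
L(t_c) = L₀ e^(−k_1 t_c) = 32.3 × 0.6474 = 20.91 mg/L, and at the critical point k_2 D_c = k_1 L, so D_c = (0.328/1.21) × 20.91 = 5.669 mg/L.
Minimum DO = C_s − D_c = 10.1 − 5.669 = 4.431 mg/L.

t_c ≈ 1.33 d; D_c ≈ 5.67 mg/L; min DO ≈ 4.43 mg/L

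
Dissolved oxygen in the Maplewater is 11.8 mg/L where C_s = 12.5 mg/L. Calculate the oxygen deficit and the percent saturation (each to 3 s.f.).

D ≈ 0.700 mg/L; 94.4 % saturation

D = C_s − C = 12.5 − 11.8 = 0.700 mg/L.
% saturation = 11.8/12.5 × 100 = 94.4 %.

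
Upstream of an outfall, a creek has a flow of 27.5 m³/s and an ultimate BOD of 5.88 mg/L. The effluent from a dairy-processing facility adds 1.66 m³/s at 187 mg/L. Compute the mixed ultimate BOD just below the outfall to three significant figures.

Flow-weighted mixing: C = (Q_r C_r + Q_w C_w)/(Q_r + Q_w)
= (27.5×5.88 + 1.66×187)/(27.5 + 1.66) = 472.1/29.16 = 16.19 mg/L.

16.2 mg/L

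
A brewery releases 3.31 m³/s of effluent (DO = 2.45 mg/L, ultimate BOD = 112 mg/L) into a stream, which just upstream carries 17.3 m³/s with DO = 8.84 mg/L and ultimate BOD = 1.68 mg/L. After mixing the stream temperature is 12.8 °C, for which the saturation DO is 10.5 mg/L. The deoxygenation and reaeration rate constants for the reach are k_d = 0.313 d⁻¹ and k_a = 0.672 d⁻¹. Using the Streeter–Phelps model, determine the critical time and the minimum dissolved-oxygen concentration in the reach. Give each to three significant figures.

Mixed DO = (17.3×8.84 + 3.31×2.45)/(17.3+3.31) = 161.0/20.61 = 7.814 mg/L.
Mixed L₀ = (17.3×1.68 + 3.31×112)/(20.61) = 399.8/20.61 = 19.40 mg/L.
Initial deficit D₀ = C_s − DO₀ = 10.5 − 7.814 = 2.686 mg/L.
t_c = (1/0.3590) ln[(0.672/0.313)(1 − 2.686×0.3590/(0.313×19.40))] = 2.786 × ln(1.806) = 1.646 d.
D_c = (0.313/0.672) × 19.40 × e^(−0.313×1.646) = 0.4658 × 19.40 × 0.5973 = 5.396 mg/L.
Minimum DO = 10.5 − 5.396 = 5.104 mg/L.

t_c ≈ 1.65 d; minimum DO ≈ 5.10 mg/L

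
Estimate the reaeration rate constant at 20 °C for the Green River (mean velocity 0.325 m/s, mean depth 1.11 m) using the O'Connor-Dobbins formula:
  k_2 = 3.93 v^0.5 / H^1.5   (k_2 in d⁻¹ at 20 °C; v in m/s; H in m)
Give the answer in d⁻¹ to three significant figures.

k_2 ≈ 1.92 d⁻¹

k_2 = 3.93 × 0.325^0.5 / 1.11^1.5 = 3.93 × 0.5701 / 1.169 = 1.916 d⁻¹.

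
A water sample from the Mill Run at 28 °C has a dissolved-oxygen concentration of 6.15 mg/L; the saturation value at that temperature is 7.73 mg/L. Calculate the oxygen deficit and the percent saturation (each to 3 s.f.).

D = C_s − C = 7.73 − 6.15 = 1.58 mg/L.
% saturation = 6.15/7.73 × 100 = 79.6 %.

D ≈ 1.58 mg/L; 79.6 % saturation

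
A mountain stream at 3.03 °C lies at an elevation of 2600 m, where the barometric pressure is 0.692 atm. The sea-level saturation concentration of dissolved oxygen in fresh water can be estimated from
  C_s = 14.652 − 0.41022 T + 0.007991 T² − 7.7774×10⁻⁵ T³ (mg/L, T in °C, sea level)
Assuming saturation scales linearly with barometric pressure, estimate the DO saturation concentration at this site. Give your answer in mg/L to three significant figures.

C_s ≈ 9.33 mg/L

At sea level: C_s = 14.652 − 0.41022×3.03 + 0.007991×3.03² − 7.7774×10⁻⁵×3.03³ = 13.48 mg/L.
Pressure correction: C_s' = 13.48 × 0.692 = 9.328 mg/L.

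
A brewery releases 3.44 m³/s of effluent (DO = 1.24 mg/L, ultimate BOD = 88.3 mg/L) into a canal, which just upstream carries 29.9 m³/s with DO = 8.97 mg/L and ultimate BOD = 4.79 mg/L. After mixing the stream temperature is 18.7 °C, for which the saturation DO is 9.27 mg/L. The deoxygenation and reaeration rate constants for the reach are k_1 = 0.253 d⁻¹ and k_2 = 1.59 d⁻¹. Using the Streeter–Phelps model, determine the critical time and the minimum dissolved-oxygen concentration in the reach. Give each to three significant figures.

t_c ≈ 0.951 d; minimum DO ≈ 7.59 mg/L

Mixed DO = (29.9×8.97 + 3.44×1.24)/(29.9+3.44) = 272.5/33.34 = 8.172 mg/L.
Mixed L₀ = (29.9×4.79 + 3.44×88.3)/(33.34) = 447.0/33.34 = 13.41 mg/L.
Initial deficit D₀ = C_s − DO₀ = 9.27 − 8.172 = 1.098 mg/L.
t_c = (1/1.337) ln[(1.59/0.253)(1 − 1.098×1.337/(0.253×13.41))] = 0.7479 × ln(3.566) = 0.9509 d.
D_c = (0.253/1.59) × 13.41 × e^(−0.253×0.9509) = 0.1591 × 13.41 × 0.7862 = 1.677 mg/L.
Minimum DO = 9.27 − 1.677 = 7.593 mg/L.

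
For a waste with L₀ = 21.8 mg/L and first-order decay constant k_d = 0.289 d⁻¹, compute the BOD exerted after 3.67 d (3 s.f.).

y_t = L₀(1 − e^(−k_d t)) = 21.8 × (1 − e^(−0.289×3.67))
= 21.8 × (1 − 0.3462) = 21.8 × 0.6538 = 14.25 mg/L.

y ≈ 14.3 mg/L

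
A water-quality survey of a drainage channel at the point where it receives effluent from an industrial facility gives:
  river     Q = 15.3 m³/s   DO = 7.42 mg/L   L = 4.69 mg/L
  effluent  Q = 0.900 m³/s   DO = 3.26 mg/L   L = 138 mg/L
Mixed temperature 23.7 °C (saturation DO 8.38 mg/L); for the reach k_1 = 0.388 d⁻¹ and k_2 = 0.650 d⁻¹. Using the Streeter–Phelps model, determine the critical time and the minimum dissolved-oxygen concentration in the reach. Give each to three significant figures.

t_c ≈ 1.71 d; minimum DO ≈ 4.66 mg/L

Mixed DO = (15.3×7.42 + 0.900×3.26)/(15.3+0.900) = 116.5/16.20 = 7.189 mg/L.
Mixed L₀ = (15.3×4.69 + 0.900×138)/(16.20) = 196.0/16.20 = 12.10 mg/L.
Initial deficit D₀ = C_s − DO₀ = 8.38 − 7.189 = 1.191 mg/L.
t_c = (1/0.2620) ln[(0.650/0.388)(1 − 1.191×0.2620/(0.388×12.10))] = 3.817 × ln(1.564) = 1.707 d.
D_c = (0.388/0.650) × 12.10 × e^(−0.388×1.707) = 0.5969 × 12.10 × 0.5157 = 3.724 mg/L.
Minimum DO = 8.38 − 3.724 = 4.656 mg/L.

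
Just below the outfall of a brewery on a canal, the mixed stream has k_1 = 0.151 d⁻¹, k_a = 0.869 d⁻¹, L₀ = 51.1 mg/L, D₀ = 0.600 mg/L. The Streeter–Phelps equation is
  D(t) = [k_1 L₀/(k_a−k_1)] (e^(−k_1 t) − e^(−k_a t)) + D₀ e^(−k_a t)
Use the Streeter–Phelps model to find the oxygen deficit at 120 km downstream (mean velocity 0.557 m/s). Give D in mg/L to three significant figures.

Travel time t = x/v = 120 km / (0.557 m/s) = 120000 m / 0.557 m/s = 215400 s = 2.494 d.
k_1 L₀/(k_a−k_1) = 0.151×51.1/(0.869−0.151) = 7.716/0.7180 = 10.75 mg/L.
e^(−k_1 t) = e^(−0.151×2.494) = 0.6862; e^(−k_a t) = e^(−0.869×2.494) = 0.1145.
D = 10.75 × (0.6862 − 0.1145) + 0.600 × 0.1145 = 6.144 + 0.06872 = 6.213 mg/L.

D ≈ 6.21 mg/L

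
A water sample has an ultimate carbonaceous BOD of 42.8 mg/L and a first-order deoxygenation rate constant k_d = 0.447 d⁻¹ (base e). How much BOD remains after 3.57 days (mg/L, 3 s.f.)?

L ≈ 8.68 mg/L

L_t = L₀ e^(−k_d t) = 42.8 × e^(−0.447×3.57) = 42.8 × 0.2027 = 8.678 mg/L.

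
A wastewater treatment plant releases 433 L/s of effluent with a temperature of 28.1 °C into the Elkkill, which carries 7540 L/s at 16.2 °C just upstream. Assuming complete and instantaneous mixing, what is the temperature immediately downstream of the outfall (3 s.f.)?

Flow-weighted mixing: C = (Q_r C_r + Q_w C_w)/(Q_r + Q_w)
= (7540×16.2 + 433×28.1)/(7540 + 433) = 134300/7973 = 16.85 °C.

16.8 °C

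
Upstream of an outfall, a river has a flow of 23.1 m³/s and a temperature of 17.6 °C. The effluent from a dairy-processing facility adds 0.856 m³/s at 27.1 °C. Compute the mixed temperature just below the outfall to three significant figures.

Flow-weighted mixing: C = (Q_r C_r + Q_w C_w)/(Q_r + Q_w)
= (23.1×17.6 + 0.856×27.1)/(23.1 + 0.856) = 429.8/23.96 = 17.94 °C.

17.9 °C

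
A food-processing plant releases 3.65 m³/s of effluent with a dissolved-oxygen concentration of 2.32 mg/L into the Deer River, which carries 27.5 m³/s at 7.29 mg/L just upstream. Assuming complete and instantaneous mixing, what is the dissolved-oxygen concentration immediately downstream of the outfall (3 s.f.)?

6.71 mg/L

Flow-weighted mixing: C = (Q_r C_r + Q_w C_w)/(Q_r + Q_w)
= (27.5×7.29 + 3.65×2.32)/(27.5 + 3.65) = 208.9/31.15 = 6.708 mg/L.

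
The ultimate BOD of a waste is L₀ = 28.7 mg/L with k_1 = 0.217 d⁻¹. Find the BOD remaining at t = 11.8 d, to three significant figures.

L ≈ 2.22 mg/L

L_t = L₀ e^(−k_1 t) = 28.7 × e^(−0.217×11.8) = 28.7 × 0.07726 = 2.217 mg/L.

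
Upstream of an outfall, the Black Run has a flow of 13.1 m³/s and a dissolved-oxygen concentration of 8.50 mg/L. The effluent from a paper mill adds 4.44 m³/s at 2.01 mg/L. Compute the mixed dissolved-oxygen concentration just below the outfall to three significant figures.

Flow-weighted mixing: C = (Q_r C_r + Q_w C_w)/(Q_r + Q_w)
= (13.1×8.50 + 4.44×2.01)/(13.1 + 4.44) = 120.3/17.54 = 6.857 mg/L.

6.86 mg/L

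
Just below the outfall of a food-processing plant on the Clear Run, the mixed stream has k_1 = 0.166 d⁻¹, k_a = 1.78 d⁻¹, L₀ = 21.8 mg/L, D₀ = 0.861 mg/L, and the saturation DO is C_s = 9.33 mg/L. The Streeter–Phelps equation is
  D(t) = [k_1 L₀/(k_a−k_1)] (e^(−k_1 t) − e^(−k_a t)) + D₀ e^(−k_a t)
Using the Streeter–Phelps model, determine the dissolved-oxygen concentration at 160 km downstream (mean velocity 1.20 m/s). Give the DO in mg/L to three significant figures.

Travel time t = x/v = 160 km / (1.20 m/s) = 160000 m / 1.20 m/s = 133300 s = 1.543 d.
k_1 L₀/(k_a−k_1) = 0.166×21.8/(1.78−0.166) = 3.619/1.614 = 2.242 mg/L.
e^(−k_1 t) = e^(−0.166×1.543) = 0.7740; e^(−k_a t) = e^(−1.78×1.543) = 0.06413.
D = 2.242 × (0.7740 − 0.06413) + 0.861 × 0.06413 = 1.592 + 0.05521 = 1.647 mg/L.
DO = C_s − D = 9.33 − 1.647 = 7.683 mg/L.

DO ≈ 7.68 mg/L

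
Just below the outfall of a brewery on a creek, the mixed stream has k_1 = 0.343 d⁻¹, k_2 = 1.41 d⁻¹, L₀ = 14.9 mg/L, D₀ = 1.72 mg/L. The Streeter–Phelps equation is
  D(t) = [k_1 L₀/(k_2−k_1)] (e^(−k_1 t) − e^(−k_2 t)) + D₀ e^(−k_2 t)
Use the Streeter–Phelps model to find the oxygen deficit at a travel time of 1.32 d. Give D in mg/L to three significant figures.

D ≈ 2.57 mg/L

k_1 L₀/(k_2−k_1) = 0.343×14.9/(1.41−0.343) = 5.111/1.067 = 4.790 mg/L.
e^(−k_1 t) = e^(−0.343×1.320) = 0.6359; e^(−k_2 t) = e^(−1.41×1.320) = 0.1555.
D = 4.790 × (0.6359 − 0.1555) + 1.72 × 0.1555 = 2.301 + 0.2674 = 2.568 mg/L.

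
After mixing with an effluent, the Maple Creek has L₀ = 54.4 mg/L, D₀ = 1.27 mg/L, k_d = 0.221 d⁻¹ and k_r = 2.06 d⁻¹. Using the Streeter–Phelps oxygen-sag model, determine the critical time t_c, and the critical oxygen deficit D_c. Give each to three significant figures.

t_c ≈ 1.10 d; D_c ≈ 4.58 mg/L

t_c = [1/(k_r−k_d)] ln[(k_r/k_d)(1 − D₀(k_r−k_d)/(k_d L₀))]
= [1/(2.06−0.221)] ln[(2.06/0.221)(1 − 1.27×1.839/(0.221×54.4))]
= (1/1.839) ln[9.321 × 0.8057] = 0.5438 × ln(7.510) = 0.5438 × 2.016 = 1.096 d.
D_c = (k_d/k_r) L₀ e^(−k_d t_c) = (0.221/2.06) × 54.4 × e^(−0.221×1.096) = 0.1073 × 54.4 × 0.7848 = 4.580 mg/L.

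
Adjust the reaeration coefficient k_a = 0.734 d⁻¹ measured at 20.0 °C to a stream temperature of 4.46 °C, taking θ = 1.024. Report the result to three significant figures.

k_a(T₂) = k_a(T₁) · θ^(T₂−T₁) = 0.734 × 1.024^(4.46−20.0)
= 0.734 × 1.024^-15.5 = 0.734 × 0.6917 = 0.5077 d⁻¹.

k_a ≈ 0.508 d⁻¹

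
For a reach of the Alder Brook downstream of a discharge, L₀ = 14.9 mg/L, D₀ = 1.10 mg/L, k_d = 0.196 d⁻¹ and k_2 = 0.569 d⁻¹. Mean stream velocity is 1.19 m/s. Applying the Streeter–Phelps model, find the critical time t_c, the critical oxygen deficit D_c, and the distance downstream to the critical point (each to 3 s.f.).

t_c ≈ 2.45 d; D_c ≈ 3.17 mg/L; x_c ≈ 252 km

With k_2/k_d = 2.903 and 1 − D₀(k_2−k_d)/(k_d L₀) = 0.8595,
t_c = ln(2.903 × 0.8595) / (0.569 − 0.196) = ln(2.495) / 0.3730 = 0.9144/0.3730 = 2.451 d.
D_c = (k_d/k_2) L₀ e^(−k_d t_c) = (0.196/0.569) × 14.9 × e^(−0.196×2.451) = 0.3445 × 14.9 × 0.6185 = 3.174 mg/L.
x_c = v t_c = 1.19 m/s × 2.451 d × 86400 s/d = 252000 m ≈ 252 km.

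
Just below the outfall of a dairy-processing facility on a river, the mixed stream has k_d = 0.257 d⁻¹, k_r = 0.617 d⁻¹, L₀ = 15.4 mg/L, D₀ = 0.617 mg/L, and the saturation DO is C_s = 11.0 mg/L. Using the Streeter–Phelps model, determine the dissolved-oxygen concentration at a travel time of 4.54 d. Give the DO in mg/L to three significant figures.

k_d L₀/(k_r−k_d) = 0.257×15.4/(0.617−0.257) = 3.958/0.3600 = 10.99 mg/L.
e^(−k_d t) = e^(−0.257×4.540) = 0.3114; e^(−k_r t) = e^(−0.617×4.540) = 0.06074.
D = 10.99 × (0.3114 − 0.06074) + 0.617 × 0.06074 = 2.755 + 0.03748 = 2.793 mg/L.
DO = C_s − D = 11.0 − 2.793 = 8.207 mg/L.

DO ≈ 8.21 mg/L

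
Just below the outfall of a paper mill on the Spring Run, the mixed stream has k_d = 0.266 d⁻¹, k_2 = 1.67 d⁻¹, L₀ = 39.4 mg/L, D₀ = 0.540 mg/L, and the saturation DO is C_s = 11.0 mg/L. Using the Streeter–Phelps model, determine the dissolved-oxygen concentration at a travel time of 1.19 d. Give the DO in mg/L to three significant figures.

k_d L₀/(k_2−k_d) = 0.266×39.4/(1.67−0.266) = 10.48/1.404 = 7.465 mg/L.
e^(−k_d t) = e^(−0.266×1.190) = 0.7287; e^(−k_2 t) = e^(−1.67×1.190) = 0.1371.
D = 7.465 × (0.7287 − 0.1371) + 0.540 × 0.1371 = 4.416 + 0.07402 = 4.490 mg/L.
DO = C_s − D = 11.0 − 4.490 = 6.510 mg/L.

DO ≈ 6.51 mg/L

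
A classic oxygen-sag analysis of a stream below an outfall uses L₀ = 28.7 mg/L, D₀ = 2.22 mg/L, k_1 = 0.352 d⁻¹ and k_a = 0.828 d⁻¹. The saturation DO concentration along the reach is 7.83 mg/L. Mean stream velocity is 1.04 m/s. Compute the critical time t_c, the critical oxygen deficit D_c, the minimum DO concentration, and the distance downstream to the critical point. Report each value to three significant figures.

t_c ≈ 1.56 d; D_c ≈ 7.03 mg/L; min DO ≈ 0.797 mg/L; x_c ≈ 141 km

With k_a/k_1 = 2.352 and 1 − D₀(k_a−k_1)/(k_1 L₀) = 0.8954,
t_c = ln(2.352 × 0.8954) / (0.828 − 0.352) = ln(2.106) / 0.4760 = 0.7449/0.4760 = 1.565 d.
L(t_c) = L₀ e^(−k_1 t_c) = 28.7 × 0.5765 = 16.54 mg/L, and at the critical point k_a D_c = k_1 L, so D_c = (0.352/0.828) × 16.54 = 7.033 mg/L.
Minimum DO = C_s − D_c = 7.83 − 7.033 = 0.7966 mg/L.
x_c = v t_c = 1.04 m/s × 1.565 d × 86400 s/d = 140600 m ≈ 141 km.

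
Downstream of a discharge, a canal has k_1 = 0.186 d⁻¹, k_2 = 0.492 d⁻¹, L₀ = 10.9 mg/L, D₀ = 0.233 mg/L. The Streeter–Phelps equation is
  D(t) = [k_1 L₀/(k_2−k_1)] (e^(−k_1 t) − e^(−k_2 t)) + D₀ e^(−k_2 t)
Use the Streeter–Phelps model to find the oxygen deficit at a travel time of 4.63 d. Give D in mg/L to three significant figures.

k_1 L₀/(k_2−k_1) = 0.186×10.9/(0.492−0.186) = 2.027/0.3060 = 6.625 mg/L.
e^(−k_1 t) = e^(−0.186×4.630) = 0.4227; e^(−k_2 t) = e^(−0.492×4.630) = 0.1025.
D = 6.625 × (0.4227 − 0.1025) + 0.233 × 0.1025 = 2.121 + 0.02388 = 2.145 mg/L.

D ≈ 2.15 mg/L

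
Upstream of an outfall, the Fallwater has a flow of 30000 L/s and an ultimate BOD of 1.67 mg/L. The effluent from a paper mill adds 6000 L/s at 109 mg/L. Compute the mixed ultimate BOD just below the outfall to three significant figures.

Flow-weighted mixing: C = (Q_r C_r + Q_w C_w)/(Q_r + Q_w)
= (30000×1.67 + 6000×109)/(30000 + 6000) = 704100/36000 = 19.56 mg/L.

19.6 mg/L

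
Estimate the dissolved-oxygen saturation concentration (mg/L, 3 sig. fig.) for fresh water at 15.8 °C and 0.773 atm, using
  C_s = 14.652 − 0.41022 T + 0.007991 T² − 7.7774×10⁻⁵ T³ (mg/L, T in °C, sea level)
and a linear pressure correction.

At sea level: C_s = 14.652 − 0.41022×15.8 + 0.007991×15.8² − 7.7774×10⁻⁵×15.8³ = 9.859 mg/L.
Pressure correction: C_s' = 9.859 × 0.773 = 7.621 mg/L.

C_s ≈ 7.62 mg/L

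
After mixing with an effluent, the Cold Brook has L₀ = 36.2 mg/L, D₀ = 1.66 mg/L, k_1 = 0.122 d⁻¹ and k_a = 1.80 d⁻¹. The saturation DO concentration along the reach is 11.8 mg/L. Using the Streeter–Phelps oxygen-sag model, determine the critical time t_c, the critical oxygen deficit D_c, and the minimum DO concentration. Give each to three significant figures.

t_c = [1/(k_a−k_1)] ln[(k_a/k_1)(1 − D₀(k_a−k_1)/(k_1 L₀))]
= [1/(1.80−0.122)] ln[(1.80/0.122)(1 − 1.66×1.678/(0.122×36.2))]
= (1/1.678) ln[14.75 × 0.3693] = 0.5959 × ln(5.448) = 0.5959 × 1.695 = 1.010 d.
L(t_c) = L₀ e^(−k_1 t_c) = 36.2 × 0.8840 = 32.00 mg/L, and at the critical point k_a D_c = k_1 L, so D_c = (0.122/1.80) × 32.00 = 2.169 mg/L.
Minimum DO = C_s − D_c = 11.8 − 2.169 = 9.631 mg/L.

t_c ≈ 1.01 d; D_c ≈ 2.17 mg/L; min DO ≈ 9.63 mg/L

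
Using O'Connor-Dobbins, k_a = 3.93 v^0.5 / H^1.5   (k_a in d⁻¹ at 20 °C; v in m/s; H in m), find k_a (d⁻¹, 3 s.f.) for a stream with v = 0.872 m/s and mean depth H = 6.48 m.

k_a ≈ 0.222 d⁻¹

k_a = 3.93 × 0.872^0.5 / 6.48^1.5 = 3.93 × 0.9338 / 16.50 = 0.2225 d⁻¹.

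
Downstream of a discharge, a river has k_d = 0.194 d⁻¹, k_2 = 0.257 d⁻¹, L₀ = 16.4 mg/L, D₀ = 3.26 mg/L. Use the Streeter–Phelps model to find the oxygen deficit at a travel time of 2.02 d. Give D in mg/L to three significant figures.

k_d L₀/(k_2−k_d) = 0.194×16.4/(0.257−0.194) = 3.182/0.06300 = 50.50 mg/L.
e^(−k_d t) = e^(−0.194×2.020) = 0.6758; e^(−k_2 t) = e^(−0.257×2.020) = 0.5950.
D = 50.50 × (0.6758 − 0.5950) + 3.26 × 0.5950 = 4.078 + 1.940 = 6.018 mg/L.

D ≈ 6.02 mg/L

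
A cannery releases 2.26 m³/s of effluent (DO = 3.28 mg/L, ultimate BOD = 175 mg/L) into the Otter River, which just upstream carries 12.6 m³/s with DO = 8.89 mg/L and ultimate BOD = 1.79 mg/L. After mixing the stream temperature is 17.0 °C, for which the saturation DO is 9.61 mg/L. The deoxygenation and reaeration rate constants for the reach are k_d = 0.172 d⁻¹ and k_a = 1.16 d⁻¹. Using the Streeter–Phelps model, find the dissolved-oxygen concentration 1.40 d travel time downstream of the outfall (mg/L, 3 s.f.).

DO ≈ 6.42 mg/L

Mixed DO = (12.6×8.89 + 2.26×3.28)/(12.6+2.26) = 119.4/14.86 = 8.037 mg/L.
Mixed L₀ = (12.6×1.79 + 2.26×175)/(14.86) = 418.1/14.86 = 28.13 mg/L.
Initial deficit D₀ = C_s − DO₀ = 9.61 − 8.037 = 1.573 mg/L.
D(1.40) = [0.172×28.13/(1.16−0.172)](e^(−0.172×1.40) − e^(−1.16×1.40)) + 1.573 e^(−1.16×1.40)
= 4.898 × (0.7860 − 0.1971) + 1.573 × 0.1971 = 3.194 mg/L.
DO = 9.61 − 3.194 = 6.416 mg/L.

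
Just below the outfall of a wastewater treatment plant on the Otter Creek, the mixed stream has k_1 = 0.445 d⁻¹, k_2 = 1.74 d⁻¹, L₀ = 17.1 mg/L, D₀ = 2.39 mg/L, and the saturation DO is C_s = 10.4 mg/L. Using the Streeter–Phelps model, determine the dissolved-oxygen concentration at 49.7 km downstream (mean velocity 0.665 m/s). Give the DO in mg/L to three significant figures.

Travel time t = x/v = 49.7 km / (0.665 m/s) = 49700 m / 0.665 m/s = 74740 s = 0.8650 d.
k_1 L₀/(k_2−k_1) = 0.445×17.1/(1.74−0.445) = 7.610/1.295 = 5.876 mg/L.
e^(−k_1 t) = e^(−0.445×0.8650) = 0.6805; e^(−k_2 t) = e^(−1.74×0.8650) = 0.2220.
D = 5.876 × (0.6805 − 0.2220) + 2.39 × 0.2220 = 2.694 + 0.5306 = 3.225 mg/L.
DO = C_s − D = 10.4 − 3.225 = 7.175 mg/L.

DO ≈ 7.18 mg/L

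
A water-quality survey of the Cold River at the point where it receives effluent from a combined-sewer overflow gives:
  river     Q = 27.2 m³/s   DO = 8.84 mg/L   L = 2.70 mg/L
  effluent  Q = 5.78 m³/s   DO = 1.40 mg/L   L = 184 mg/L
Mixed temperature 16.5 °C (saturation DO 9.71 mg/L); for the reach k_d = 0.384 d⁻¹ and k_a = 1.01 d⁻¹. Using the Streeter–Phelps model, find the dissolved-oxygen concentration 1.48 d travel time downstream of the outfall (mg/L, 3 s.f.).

Mixed DO = (27.2×8.84 + 5.78×1.40)/(27.2+5.78) = 248.5/32.98 = 7.536 mg/L.
Mixed L₀ = (27.2×2.70 + 5.78×184)/(32.98) = 1137/32.98 = 34.47 mg/L.
Initial deficit D₀ = C_s − DO₀ = 9.71 − 7.536 = 2.174 mg/L.
D(1.48) = [0.384×34.47/(1.01−0.384)](e^(−0.384×1.48) − e^(−1.01×1.48)) + 2.174 e^(−1.01×1.48)
= 21.15 × (0.5665 − 0.2243) + 2.174 × 0.2243 = 7.724 mg/L.
DO = 9.71 − 7.724 = 1.986 mg/L.

DO ≈ 1.99 mg/L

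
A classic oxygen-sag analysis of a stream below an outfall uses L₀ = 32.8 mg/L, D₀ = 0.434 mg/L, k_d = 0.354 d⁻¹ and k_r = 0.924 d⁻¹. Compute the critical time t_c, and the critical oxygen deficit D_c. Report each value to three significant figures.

With k_r/k_d = 2.610 and 1 − D₀(k_r−k_d)/(k_d L₀) = 0.9787,
t_c = ln(2.610 × 0.9787) / (0.924 − 0.354) = ln(2.555) / 0.5700 = 0.9379/0.5700 = 1.645 d.
L(t_c) = L₀ e^(−k_d t_c) = 32.8 × 0.5585 = 18.32 mg/L, and at the critical point k_r D_c = k_d L, so D_c = (0.354/0.924) × 18.32 = 7.018 mg/L.

t_c ≈ 1.65 d; D_c ≈ 7.02 mg/L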